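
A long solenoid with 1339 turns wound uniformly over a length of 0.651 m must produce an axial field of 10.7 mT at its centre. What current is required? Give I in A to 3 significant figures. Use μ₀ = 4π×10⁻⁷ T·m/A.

I ≈ 4.14 A

Inside a long solenoid B = μ₀nI with n = 2057 m⁻¹, so I = B/(μ₀n).
I = 1.07×10⁻² / (4π×10⁻⁷ × 2057) = 4.14 A.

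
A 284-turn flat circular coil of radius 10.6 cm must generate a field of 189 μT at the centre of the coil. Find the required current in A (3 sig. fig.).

I ≈ 0.112 A

For an N-turn coil, B = Nμ₀I/(2R) with R = 0.106 m, so I = 2RB/(Nμ₀) = 2 × 0.106 × 1.89×10⁻⁴ / (284 × 4π×10⁻⁷) = 0.112 A.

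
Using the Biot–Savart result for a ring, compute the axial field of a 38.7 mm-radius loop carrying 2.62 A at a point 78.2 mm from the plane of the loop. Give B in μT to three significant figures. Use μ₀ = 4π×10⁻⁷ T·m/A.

B ≈ 3.71 μT

On the axis of a circular loop, B = μ₀IR² / [2(R²+z²)^(3/2)].
R² + z² = (0.0387)² + (0.0782)² = 0.007613 m², and (R²+z²)^(3/2) = 6.64×10⁻⁴ m³.
B = (4π×10⁻⁷ × 2.62 × 0.001498) / (2 × 6.64×10⁻⁴) = 3.71×10⁻⁶ T.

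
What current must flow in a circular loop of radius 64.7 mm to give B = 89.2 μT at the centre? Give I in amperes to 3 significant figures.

At the centre of a circular loop B = μ₀I/(2R), so I = 2RB/μ₀.
With R = 0.0647 m, I = 2 × 0.0647 × 8.92×10⁻⁵ / (4π×10⁻⁷) = 9.19 A.

I ≈ 9.19 A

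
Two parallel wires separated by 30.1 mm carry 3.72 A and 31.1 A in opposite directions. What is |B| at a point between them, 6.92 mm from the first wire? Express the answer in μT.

B ≈ 376 μT

Each long wire gives B = μ₀I/(2πd). Distances are d₁ = 0.00692 m and d₂ = 0.02318 m.
B₁ = 1.08×10⁻⁴ T, B₂ = 2.68×10⁻⁴ T.
Between antiparallel currents both contributions point the same way, so they add. B = B₁ + B₂ = 1.08×10⁻⁴ + 2.68×10⁻⁴ = 3.76×10⁻⁴ T.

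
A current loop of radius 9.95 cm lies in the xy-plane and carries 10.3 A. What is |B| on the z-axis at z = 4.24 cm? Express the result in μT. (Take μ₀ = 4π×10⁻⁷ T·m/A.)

On the axis of a circular loop, B = μ₀IR² / [2(R²+z²)^(3/2)].
R² + z² = (0.0995)² + (0.0424)² = 0.0117 m², and (R²+z²)^(3/2) = 1.27×10⁻³ m³.
B = (4π×10⁻⁷ × 10.3 × 0.0099) / (2 × 1.27×10⁻³) = 5.06×10⁻⁵ T.

B ≈ 50.6 μT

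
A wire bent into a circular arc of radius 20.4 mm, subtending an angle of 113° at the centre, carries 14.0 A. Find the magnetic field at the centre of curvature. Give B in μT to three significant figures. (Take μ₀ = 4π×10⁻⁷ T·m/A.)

B ≈ 135 μT

The Biot–Savart field of a circular arc at its centre is B = μ₀Iφ/(4πR), with φ = 1.972 rad.
B = (4π×10⁻⁷ × 14.0 × 1.972) / (4π × 0.0204) = 1.35×10⁻⁴ T.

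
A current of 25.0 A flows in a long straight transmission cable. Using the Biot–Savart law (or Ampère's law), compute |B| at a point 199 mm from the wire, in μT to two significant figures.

B ≈ 25 μT

For an infinitely long straight wire, B = μ₀I/(2πd).
B = (4π×10⁻⁷ × 25.0) / (2π × 0.199) = 2.51×10⁻⁵ T.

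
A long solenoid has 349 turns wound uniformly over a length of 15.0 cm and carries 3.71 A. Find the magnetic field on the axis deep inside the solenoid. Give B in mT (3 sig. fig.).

Inside a long solenoid, B = μ₀nI with n = 2327 turns/m.
B = 4π×10⁻⁷ × 2327 × 3.71 = 1.08×10⁻² T.

B ≈ 10.8 mT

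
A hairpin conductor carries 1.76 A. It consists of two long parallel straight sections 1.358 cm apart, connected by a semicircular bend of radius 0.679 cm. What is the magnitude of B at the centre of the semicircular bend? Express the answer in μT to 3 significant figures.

The semicircular arc contributes B_arc = μ₀I·π/(4πR) = μ₀I/(4R) = 8.14×10⁻⁵ T.
Each semi-infinite lead is at perpendicular distance R = 0.00679 m from the centre, with the perpendicular foot at its near end, so it contributes μ₀I/(4πR); both point the same way, together 5.18×10⁻⁵ T.
Arc and leads all point the same direction: B = 8.14×10⁻⁵ + 5.18×10⁻⁵ = 1.33×10⁻⁴ T.

B ≈ 133 μT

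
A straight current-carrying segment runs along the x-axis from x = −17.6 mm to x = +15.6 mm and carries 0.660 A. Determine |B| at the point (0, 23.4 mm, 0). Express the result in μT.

B ≈ 3.26 μT

For a finite straight segment, B = (μ₀I/4πd)(sinθ₁ + sinθ₂), where θ₁, θ₂ are the angles from the perpendicular to each end.
The perpendicular distance is d = 0.0234 m; the end-offsets along the wire are a = 0.0176 m and b = 0.0156 m.
sinθ₁ = 0.0176/√(0.0176²+0.0234²) = 0.6011; sinθ₂ = 0.0156/√(0.0156²+0.0234²) = 0.5547.
B = (4π×10⁻⁷ × 0.660) / (4π × 0.0234) × (0.6011 + 0.5547) = 3.26×10⁻⁶ T.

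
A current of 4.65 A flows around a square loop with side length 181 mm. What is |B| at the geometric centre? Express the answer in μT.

Each side is a finite straight segment at perpendicular distance d = a/(2 tan(π/4)) = 0.0905 m from the centre, with end-angles ±π/4.
One side contributes B₁ = (μ₀I/4πd)·2 sin(π/4) = 7.27×10⁻⁶ T.
All 4 sides add in the same direction: B = 4 × 7.27×10⁻⁶ = 2.91×10⁻⁵ T.

B ≈ 29.1 μT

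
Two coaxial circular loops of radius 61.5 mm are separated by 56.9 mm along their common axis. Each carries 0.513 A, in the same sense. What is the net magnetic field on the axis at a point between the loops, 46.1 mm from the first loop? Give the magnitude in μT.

B ≈ 7.69 μT

Each loop contributes B = μ₀IR²/[2(R²+z²)^(3/2)] on the axis, with z measured from that loop.
Loop 1 (z = 0.0461 m): B₁ = 2.69×10⁻⁶ T. Loop 2 (z = 0.0108 m): B₂ = 5.01×10⁻⁶ T.
The fields add: B = B₁ + B₂ = 7.69×10⁻⁶ T.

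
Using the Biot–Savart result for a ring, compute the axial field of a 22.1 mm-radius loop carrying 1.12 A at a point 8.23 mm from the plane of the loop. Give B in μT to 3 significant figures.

On the axis of a circular loop, B = μ₀IR² / [2(R²+z²)^(3/2)].
R² + z² = (0.0221)² + (0.00823)² = 0.0005561 m², and (R²+z²)^(3/2) = 1.31×10⁻⁵ m³.
B = (4π×10⁻⁷ × 1.12 × 0.0004884) / (2 × 1.31×10⁻⁵) = 2.62×10⁻⁵ T.

B ≈ 26.2 μT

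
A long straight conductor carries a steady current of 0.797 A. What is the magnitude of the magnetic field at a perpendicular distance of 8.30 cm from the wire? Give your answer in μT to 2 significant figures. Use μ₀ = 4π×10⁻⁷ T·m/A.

For an infinitely long straight wire, B = μ₀I/(2πd).
B = (4π×10⁻⁷ × 0.797) / (2π × 0.083) = 1.92×10⁻⁶ T.

B ≈ 1.9 μT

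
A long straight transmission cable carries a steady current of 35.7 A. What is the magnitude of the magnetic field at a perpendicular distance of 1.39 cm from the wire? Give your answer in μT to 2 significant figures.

For an infinitely long straight wire, B = μ₀I/(2πd).
B = (4π×10⁻⁷ × 35.7) / (2π × 0.0139) = 5.14×10⁻⁴ T.

B ≈ 510 μT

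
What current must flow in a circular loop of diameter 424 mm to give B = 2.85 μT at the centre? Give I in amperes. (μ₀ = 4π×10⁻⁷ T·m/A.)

At the centre of a circular loop B = μ₀I/(2R), so I = 2RB/μ₀.
With R = 0.212 m, I = 2 × 0.212 × 2.85×10⁻⁶ / (4π×10⁻⁷) = 0.962 A.

I ≈ 0.962 A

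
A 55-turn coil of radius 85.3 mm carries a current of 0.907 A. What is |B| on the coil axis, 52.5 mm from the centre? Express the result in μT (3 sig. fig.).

B ≈ 227 μT

For an N-turn flat coil, B = Nμ₀IR²/[2(R²+z²)^(3/2)] with R = 0.0853 m, z = 0.0525 m.
B = 55 × 4.13×10⁻⁶ T = 2.27×10⁻⁴ T.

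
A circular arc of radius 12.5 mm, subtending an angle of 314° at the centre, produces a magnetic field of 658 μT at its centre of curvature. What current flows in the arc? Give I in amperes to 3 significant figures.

I ≈ 15.0 A

For a circular arc, B = μ₀Iφ/(4πR) with φ in radians; here φ = 5.48 rad.
So I = 4πRB/(μ₀φ) = 4π × 0.0125 × 6.58×10⁻⁴ / (4π×10⁻⁷ × 5.48) = 15.0 A.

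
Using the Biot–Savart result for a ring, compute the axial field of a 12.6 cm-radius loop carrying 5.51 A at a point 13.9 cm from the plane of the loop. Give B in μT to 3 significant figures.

B ≈ 8.32 μT

On the axis of a circular loop, B = μ₀IR² / [2(R²+z²)^(3/2)].
R² + z² = (0.126)² + (0.139)² = 0.0352 m², and (R²+z²)^(3/2) = 6.60×10⁻³ m³.
B = (4π×10⁻⁷ × 5.51 × 0.01588) / (2 × 6.60×10⁻³) = 8.32×10⁻⁶ T.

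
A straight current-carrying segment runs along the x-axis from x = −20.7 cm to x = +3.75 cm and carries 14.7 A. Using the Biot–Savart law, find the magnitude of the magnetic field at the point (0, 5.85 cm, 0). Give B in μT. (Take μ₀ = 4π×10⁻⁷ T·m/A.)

For a finite straight segment, B = (μ₀I/4πd)(sinθ₁ + sinθ₂), where θ₁, θ₂ are the angles from the perpendicular to each end.
The perpendicular distance is d = 0.0585 m; the end-offsets along the wire are a = 0.207 m and b = 0.0375 m.
sinθ₁ = 0.207/√(0.207²+0.0585²) = 0.9623; sinθ₂ = 0.0375/√(0.0375²+0.0585²) = 0.5397.
B = (4π×10⁻⁷ × 14.7) / (4π × 0.0585) × (0.9623 + 0.5397) = 3.77×10⁻⁵ T.

B ≈ 37.7 μT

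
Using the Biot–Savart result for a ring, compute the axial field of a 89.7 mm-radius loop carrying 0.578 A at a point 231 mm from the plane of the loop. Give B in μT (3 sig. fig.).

B ≈ 0.192 μT

On the axis of a circular loop, B = μ₀IR² / [2(R²+z²)^(3/2)].
R² + z² = (0.0897)² + (0.231)² = 0.06141 m², and (R²+z²)^(3/2) = 1.52×10⁻² m³.
B = (4π×10⁻⁷ × 0.578 × 0.008046) / (2 × 1.52×10⁻²) = 1.92×10⁻⁷ T.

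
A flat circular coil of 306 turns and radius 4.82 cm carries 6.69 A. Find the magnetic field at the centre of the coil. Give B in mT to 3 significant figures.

For an N-turn flat coil, B = Nμ₀I/(2R) with R = 0.0482 m.
B = 306 × 8.72×10⁻⁵ T = 2.67×10⁻² T.

B ≈ 26.7 mT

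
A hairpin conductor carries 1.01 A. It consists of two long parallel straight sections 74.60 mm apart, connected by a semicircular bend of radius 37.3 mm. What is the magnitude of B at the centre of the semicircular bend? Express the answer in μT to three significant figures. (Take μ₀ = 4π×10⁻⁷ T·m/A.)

The semicircular arc contributes B_arc = μ₀I·π/(4πR) = μ₀I/(4R) = 8.51×10⁻⁶ T.
Each semi-infinite lead is at perpendicular distance R = 0.0373 m from the centre, with the perpendicular foot at its near end, so it contributes μ₀I/(4πR); both point the same way, together 5.42×10⁻⁶ T.
Arc and leads all point the same direction: B = 8.51×10⁻⁶ + 5.42×10⁻⁶ = 1.39×10⁻⁵ T.

B ≈ 13.9 μT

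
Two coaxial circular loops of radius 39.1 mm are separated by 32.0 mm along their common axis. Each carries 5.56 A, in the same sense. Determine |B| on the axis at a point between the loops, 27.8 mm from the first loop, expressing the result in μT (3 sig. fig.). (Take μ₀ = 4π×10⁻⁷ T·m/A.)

B ≈ 136 μT

Each loop contributes B = μ₀IR²/[2(R²+z²)^(3/2)] on the axis, with z measured from that loop.
Loop 1 (z = 0.0278 m): B₁ = 4.84×10⁻⁵ T. Loop 2 (z = 0.0042 m): B₂ = 8.78×10⁻⁵ T.
The fields add: B = B₁ + B₂ = 1.36×10⁻⁴ T.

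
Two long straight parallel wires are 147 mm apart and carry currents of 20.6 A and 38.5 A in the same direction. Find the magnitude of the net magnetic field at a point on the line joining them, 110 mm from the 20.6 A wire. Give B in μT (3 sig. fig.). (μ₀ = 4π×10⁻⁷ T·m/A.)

Each long wire gives B = μ₀I/(2πd). Distances are d₁ = 0.11 m and d₂ = 0.037 m.
B₁ = 3.75×10⁻⁵ T, B₂ = 2.08×10⁻⁴ T.
Between parallel currents the two contributions point in opposite directions, so they subtract. B = |B₁ − B₂| = |3.75×10⁻⁵ − 2.08×10⁻⁴| = 1.71×10⁻⁴ T.

B ≈ 171 μT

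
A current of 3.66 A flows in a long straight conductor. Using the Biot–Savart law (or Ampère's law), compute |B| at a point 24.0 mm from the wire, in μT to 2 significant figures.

B ≈ 31 μT

For an infinitely long straight wire, B = μ₀I/(2πd).
B = (4π×10⁻⁷ × 3.66) / (2π × 0.024) = 3.05×10⁻⁵ T.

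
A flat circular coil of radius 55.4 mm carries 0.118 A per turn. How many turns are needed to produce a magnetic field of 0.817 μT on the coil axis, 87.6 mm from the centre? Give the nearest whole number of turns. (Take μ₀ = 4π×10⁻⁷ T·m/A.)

N = 4

For an N-turn coil, B = Nμ₀IR²/[2(R²+z²)^(3/2)]. A single turn gives B₁ = 2.04×10⁻⁷ T with R = 0.0554 m, z = 0.0876 m.
N = B/B₁ = 8.17×10⁻⁷ / 2.04×10⁻⁷ = 4.00.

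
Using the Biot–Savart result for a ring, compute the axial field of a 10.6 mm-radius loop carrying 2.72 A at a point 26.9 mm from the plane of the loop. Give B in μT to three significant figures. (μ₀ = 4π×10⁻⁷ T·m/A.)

On the axis of a circular loop, B = μ₀IR² / [2(R²+z²)^(3/2)].
R² + z² = (0.0106)² + (0.0269)² = 0.000836 m², and (R²+z²)^(3/2) = 2.42×10⁻⁵ m³.
B = (4π×10⁻⁷ × 2.72 × 0.0001124) / (2 × 2.42×10⁻⁵) = 7.94×10⁻⁶ T.

B ≈ 7.94 μT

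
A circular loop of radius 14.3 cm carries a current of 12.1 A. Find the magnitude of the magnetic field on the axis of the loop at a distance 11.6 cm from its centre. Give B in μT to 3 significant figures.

On the axis of a circular loop, B = μ₀IR² / [2(R²+z²)^(3/2)].
R² + z² = (0.143)² + (0.116)² = 0.03391 m², and (R²+z²)^(3/2) = 6.24×10⁻³ m³.
B = (4π×10⁻⁷ × 12.1 × 0.02045) / (2 × 6.24×10⁻³) = 2.49×10⁻⁵ T.

B ≈ 24.9 μT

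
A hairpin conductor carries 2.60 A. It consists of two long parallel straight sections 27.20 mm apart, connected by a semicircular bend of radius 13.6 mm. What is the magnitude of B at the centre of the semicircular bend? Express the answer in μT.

The semicircular arc contributes B_arc = μ₀I·π/(4πR) = μ₀I/(4R) = 6.01×10⁻⁵ T.
Each semi-infinite lead is at perpendicular distance R = 0.0136 m from the centre, with the perpendicular foot at its near end, so it contributes μ₀I/(4πR); both point the same way, together 3.82×10⁻⁵ T.
Arc and leads all point the same direction: B = 6.01×10⁻⁵ + 3.82×10⁻⁵ = 9.83×10⁻⁵ T.

B ≈ 98.3 μT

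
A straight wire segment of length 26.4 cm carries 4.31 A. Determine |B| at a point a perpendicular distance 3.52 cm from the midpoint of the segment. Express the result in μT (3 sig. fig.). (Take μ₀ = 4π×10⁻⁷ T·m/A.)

For a finite straight segment, B = (μ₀I/4πd)(sinθ₁ + sinθ₂), where θ₁, θ₂ are the angles from the perpendicular to each end.
The perpendicular from the point meets the wire at its midpoint, so each end is L/2 = 0.132 m away along the wire.
sinθ₁ = 0.132/√(0.132²+0.0352²) = 0.9662; sinθ₂ = 0.132/√(0.132²+0.0352²) = 0.9662.
B = (4π×10⁻⁷ × 4.31) / (4π × 0.0352) × (0.9662 + 0.9662) = 2.37×10⁻⁵ T.

B ≈ 23.7 μT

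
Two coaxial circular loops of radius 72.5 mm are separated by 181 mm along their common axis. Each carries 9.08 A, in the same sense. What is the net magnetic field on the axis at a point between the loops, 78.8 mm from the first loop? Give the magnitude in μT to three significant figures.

B ≈ 39.7 μT

Each loop contributes B = μ₀IR²/[2(R²+z²)^(3/2)] on the axis, with z measured from that loop.
Loop 1 (z = 0.0788 m): B₁ = 2.44×10⁻⁵ T. Loop 2 (z = 0.1022 m): B₂ = 1.52×10⁻⁵ T.
The fields add: B = B₁ + B₂ = 3.97×10⁻⁵ T.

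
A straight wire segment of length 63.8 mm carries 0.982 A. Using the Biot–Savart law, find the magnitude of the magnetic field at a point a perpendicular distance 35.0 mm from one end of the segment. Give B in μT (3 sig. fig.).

For a finite straight segment, B = (μ₀I/4πd)(sinθ₁ + sinθ₂), where θ₁, θ₂ are the angles from the perpendicular to each end.
The perpendicular foot is at one end, so the two end-offsets along the wire are 0 and L = 0.0638 m.
sinθ₁ = 0/√(0²+0.035²) = 0.0000; sinθ₂ = 0.0638/√(0.0638²+0.035²) = 0.8767.
B = (4π×10⁻⁷ × 0.982) / (4π × 0.035) × (0.0000 + 0.8767) = 2.46×10⁻⁶ T.

B ≈ 2.46 μT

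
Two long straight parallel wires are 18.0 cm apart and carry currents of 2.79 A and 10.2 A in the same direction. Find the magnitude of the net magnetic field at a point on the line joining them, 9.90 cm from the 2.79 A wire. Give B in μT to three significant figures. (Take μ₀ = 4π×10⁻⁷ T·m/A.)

B ≈ 19.5 μT

Each long wire gives B = μ₀I/(2πd). Distances are d₁ = 0.099 m and d₂ = 0.081 m.
B₁ = 5.64×10⁻⁶ T, B₂ = 2.52×10⁻⁵ T.
Between parallel currents the two contributions point in opposite directions, so they subtract. B = |B₁ − B₂| = |5.64×10⁻⁶ − 2.52×10⁻⁵| = 1.95×10⁻⁵ T.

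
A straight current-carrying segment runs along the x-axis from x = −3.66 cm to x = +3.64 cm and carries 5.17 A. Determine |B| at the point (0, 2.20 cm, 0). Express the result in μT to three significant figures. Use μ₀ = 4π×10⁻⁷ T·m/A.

B ≈ 40.3 μT

For a finite straight segment, B = (μ₀I/4πd)(sinθ₁ + sinθ₂), where θ₁, θ₂ are the angles from the perpendicular to each end.
The perpendicular distance is d = 0.022 m; the end-offsets along the wire are a = 0.0366 m and b = 0.0364 m.
sinθ₁ = 0.0366/√(0.0366²+0.022²) = 0.8571; sinθ₂ = 0.0364/√(0.0364²+0.022²) = 0.8558.
B = (4π×10⁻⁷ × 5.17) / (4π × 0.022) × (0.8571 + 0.8558) = 4.03×10⁻⁵ T.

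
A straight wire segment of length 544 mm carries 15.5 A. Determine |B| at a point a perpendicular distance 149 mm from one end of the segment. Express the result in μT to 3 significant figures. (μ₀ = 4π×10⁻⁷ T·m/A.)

For a finite straight segment, B = (μ₀I/4πd)(sinθ₁ + sinθ₂), where θ₁, θ₂ are the angles from the perpendicular to each end.
The perpendicular foot is at one end, so the two end-offsets along the wire are 0 and L = 0.544 m.
sinθ₁ = 0/√(0²+0.149²) = 0.0000; sinθ₂ = 0.544/√(0.544²+0.149²) = 0.9645.
B = (4π×10⁻⁷ × 15.5) / (4π × 0.149) × (0.0000 + 0.9645) = 1.00×10⁻⁵ T.

B ≈ 10.0 μT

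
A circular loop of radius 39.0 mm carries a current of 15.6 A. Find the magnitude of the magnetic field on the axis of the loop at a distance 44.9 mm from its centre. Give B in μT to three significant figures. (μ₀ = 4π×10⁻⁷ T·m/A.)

On the axis of a circular loop, B = μ₀IR² / [2(R²+z²)^(3/2)].
R² + z² = (0.039)² + (0.0449)² = 0.003537 m², and (R²+z²)^(3/2) = 2.10×10⁻⁴ m³.
B = (4π×10⁻⁷ × 15.6 × 0.001521) / (2 × 2.10×10⁻⁴) = 7.09×10⁻⁵ T.

B ≈ 70.9 μT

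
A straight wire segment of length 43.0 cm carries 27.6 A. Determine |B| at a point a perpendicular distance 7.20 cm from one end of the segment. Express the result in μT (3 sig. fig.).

For a finite straight segment, B = (μ₀I/4πd)(sinθ₁ + sinθ₂), where θ₁, θ₂ are the angles from the perpendicular to each end.
The perpendicular foot is at one end, so the two end-offsets along the wire are 0 and L = 0.43 m.
sinθ₁ = 0/√(0²+0.072²) = 0.0000; sinθ₂ = 0.43/√(0.43²+0.072²) = 0.9863.
B = (4π×10⁻⁷ × 27.6) / (4π × 0.072) × (0.0000 + 0.9863) = 3.78×10⁻⁵ T.

B ≈ 37.8 μT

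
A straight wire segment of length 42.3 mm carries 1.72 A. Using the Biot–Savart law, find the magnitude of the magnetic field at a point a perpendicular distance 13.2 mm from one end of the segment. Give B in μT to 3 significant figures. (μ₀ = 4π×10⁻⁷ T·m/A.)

B ≈ 12.4 μT

For a finite straight segment, B = (μ₀I/4πd)(sinθ₁ + sinθ₂), where θ₁, θ₂ are the angles from the perpendicular to each end.
The perpendicular foot is at one end, so the two end-offsets along the wire are 0 and L = 0.0423 m.
sinθ₁ = 0/√(0²+0.0132²) = 0.0000; sinθ₂ = 0.0423/√(0.0423²+0.0132²) = 0.9546.
B = (4π×10⁻⁷ × 1.72) / (4π × 0.0132) × (0.0000 + 0.9546) = 1.24×10⁻⁵ T.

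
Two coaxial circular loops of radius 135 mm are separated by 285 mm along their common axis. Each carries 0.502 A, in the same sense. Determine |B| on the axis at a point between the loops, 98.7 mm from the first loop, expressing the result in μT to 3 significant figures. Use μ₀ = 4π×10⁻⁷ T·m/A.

Each loop contributes B = μ₀IR²/[2(R²+z²)^(3/2)] on the axis, with z measured from that loop.
Loop 1 (z = 0.0987 m): B₁ = 1.23×10⁻⁶ T. Loop 2 (z = 0.1863 m): B₂ = 4.72×10⁻⁷ T.
The fields add: B = B₁ + B₂ = 1.70×10⁻⁶ T.

B ≈ 1.70 μT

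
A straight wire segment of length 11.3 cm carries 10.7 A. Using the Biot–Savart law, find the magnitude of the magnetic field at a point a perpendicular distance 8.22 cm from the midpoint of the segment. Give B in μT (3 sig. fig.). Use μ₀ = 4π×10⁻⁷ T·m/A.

B ≈ 14.7 μT

For a finite straight segment, B = (μ₀I/4πd)(sinθ₁ + sinθ₂), where θ₁, θ₂ are the angles from the perpendicular to each end.
The perpendicular from the point meets the wire at its midpoint, so each end is L/2 = 0.0565 m away along the wire.
sinθ₁ = 0.0565/√(0.0565²+0.0822²) = 0.5664; sinθ₂ = 0.0565/√(0.0565²+0.0822²) = 0.5664.
B = (4π×10⁻⁷ × 10.7) / (4π × 0.0822) × (0.5664 + 0.5664) = 1.47×10⁻⁵ T.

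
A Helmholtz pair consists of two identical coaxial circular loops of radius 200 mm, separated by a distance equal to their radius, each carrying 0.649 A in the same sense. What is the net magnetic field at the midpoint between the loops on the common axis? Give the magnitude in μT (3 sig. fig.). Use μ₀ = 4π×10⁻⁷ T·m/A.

B ≈ 2.92 μT

Each loop contributes B = μ₀IR²/[2(R²+z²)^(3/2)] on the axis, with z measured from that loop.
Loop 1 (z = 0.1 m): B₁ = 1.46×10⁻⁶ T. Loop 2 (z = 0.1 m): B₂ = 1.46×10⁻⁶ T.
The fields add: B = B₁ + B₂ = 2.92×10⁻⁶ T.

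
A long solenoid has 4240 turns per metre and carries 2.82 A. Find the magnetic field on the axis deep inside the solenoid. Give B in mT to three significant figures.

B ≈ 15.0 mT

Inside a long solenoid, B = μ₀nI with n = 4240 turns/m.
B = 4π×10⁻⁷ × 4240 × 2.82 = 1.50×10⁻² T.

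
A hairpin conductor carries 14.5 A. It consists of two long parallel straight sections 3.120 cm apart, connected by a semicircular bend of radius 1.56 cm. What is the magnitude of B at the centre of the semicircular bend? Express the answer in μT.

The semicircular arc contributes B_arc = μ₀I·π/(4πR) = μ₀I/(4R) = 2.92×10⁻⁴ T.
Each semi-infinite lead is at perpendicular distance R = 0.0156 m from the centre, with the perpendicular foot at its near end, so it contributes μ₀I/(4πR); both point the same way, together 1.86×10⁻⁴ T.
Arc and leads all point the same direction: B = 2.92×10⁻⁴ + 1.86×10⁻⁴ = 4.78×10⁻⁴ T.

B ≈ 478 μT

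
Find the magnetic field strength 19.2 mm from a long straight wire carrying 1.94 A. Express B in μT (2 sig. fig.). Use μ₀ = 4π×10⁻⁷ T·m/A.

For an infinitely long straight wire, B = μ₀I/(2πd).
B = (4π×10⁻⁷ × 1.94) / (2π × 0.0192) = 2.02×10⁻⁵ T.

B ≈ 20 μT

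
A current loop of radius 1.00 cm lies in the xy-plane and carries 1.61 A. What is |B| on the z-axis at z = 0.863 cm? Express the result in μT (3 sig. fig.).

On the axis of a circular loop, B = μ₀IR² / [2(R²+z²)^(3/2)].
R² + z² = (0.01)² + (0.00863)² = 0.0001745 m², and (R²+z²)^(3/2) = 2.30×10⁻⁶ m³.
B = (4π×10⁻⁷ × 1.61 × 0.0001) / (2 × 2.30×10⁻⁶) = 4.39×10⁻⁵ T.

B ≈ 43.9 μT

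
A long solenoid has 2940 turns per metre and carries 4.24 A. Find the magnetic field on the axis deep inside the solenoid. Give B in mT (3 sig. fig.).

Inside a long solenoid, B = μ₀nI with n = 2940 turns/m.
B = 4π×10⁻⁷ × 2940 × 4.24 = 1.57×10⁻² T.

B ≈ 15.7 mT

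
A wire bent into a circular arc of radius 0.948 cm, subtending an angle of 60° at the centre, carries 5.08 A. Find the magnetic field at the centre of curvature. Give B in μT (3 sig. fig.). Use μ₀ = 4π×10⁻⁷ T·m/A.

The Biot–Savart field of a circular arc at its centre is B = μ₀Iφ/(4πR), with φ = 1.047 rad.
B = (4π×10⁻⁷ × 5.08 × 1.047) / (4π × 0.00948) = 5.61×10⁻⁵ T.

B ≈ 56.1 μT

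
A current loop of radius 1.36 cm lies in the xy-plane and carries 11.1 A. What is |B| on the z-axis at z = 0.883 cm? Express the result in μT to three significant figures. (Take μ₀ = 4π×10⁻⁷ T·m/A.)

B ≈ 303 μT

On the axis of a circular loop, B = μ₀IR² / [2(R²+z²)^(3/2)].
R² + z² = (0.0136)² + (0.00883)² = 0.0002629 m², and (R²+z²)^(3/2) = 4.26×10⁻⁶ m³.
B = (4π×10⁻⁷ × 11.1 × 0.000185) / (2 × 4.26×10⁻⁶) = 3.03×10⁻⁴ T.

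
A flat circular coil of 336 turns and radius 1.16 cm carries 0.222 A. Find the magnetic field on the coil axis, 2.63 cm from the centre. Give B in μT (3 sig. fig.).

For an N-turn flat coil, B = Nμ₀IR²/[2(R²+z²)^(3/2)] with R = 0.0116 m, z = 0.0263 m.
B = 336 × 7.90×10⁻⁷ T = 2.66×10⁻⁴ T.

B ≈ 266 μT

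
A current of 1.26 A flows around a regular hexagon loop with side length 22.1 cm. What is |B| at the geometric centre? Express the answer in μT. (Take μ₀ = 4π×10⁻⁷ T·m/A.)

Each side is a finite straight segment at perpendicular distance d = a/(2 tan(π/6)) = 0.1914 m from the centre, with end-angles ±π/6.
One side contributes B₁ = (μ₀I/4πd)·2 sin(π/6) = 6.58×10⁻⁷ T.
All 6 sides add in the same direction: B = 6 × 6.58×10⁻⁷ = 3.95×10⁻⁶ T.

B ≈ 3.95 μT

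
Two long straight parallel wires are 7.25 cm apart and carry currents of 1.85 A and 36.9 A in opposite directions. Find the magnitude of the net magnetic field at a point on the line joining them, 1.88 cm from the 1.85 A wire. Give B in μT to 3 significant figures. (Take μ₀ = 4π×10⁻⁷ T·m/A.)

Each long wire gives B = μ₀I/(2πd). Distances are d₁ = 0.0188 m and d₂ = 0.0537 m.
B₁ = 1.97×10⁻⁵ T, B₂ = 1.37×10⁻⁴ T.
Between antiparallel currents both contributions point the same way, so they add. B = B₁ + B₂ = 1.97×10⁻⁵ + 1.37×10⁻⁴ = 1.57×10⁻⁴ T.

B ≈ 157 μT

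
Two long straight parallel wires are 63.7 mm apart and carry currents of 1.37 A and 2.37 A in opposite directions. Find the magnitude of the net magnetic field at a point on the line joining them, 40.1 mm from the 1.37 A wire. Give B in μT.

B ≈ 26.9 μT

Each long wire gives B = μ₀I/(2πd). Distances are d₁ = 0.0401 m and d₂ = 0.0236 m.
B₁ = 6.83×10⁻⁶ T, B₂ = 2.01×10⁻⁵ T.
Between antiparallel currents both contributions point the same way, so they add. B = B₁ + B₂ = 6.83×10⁻⁶ + 2.01×10⁻⁵ = 2.69×10⁻⁵ T.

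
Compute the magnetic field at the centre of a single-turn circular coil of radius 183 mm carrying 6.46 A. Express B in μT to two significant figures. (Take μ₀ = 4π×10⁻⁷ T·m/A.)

B ≈ 22 μT

At the centre of a circular loop the Biot–Savart law gives B = μ₀I/(2R).
B = (4π×10⁻⁷ × 6.46) / (2 × 0.183) = 2.22×10⁻⁵ T.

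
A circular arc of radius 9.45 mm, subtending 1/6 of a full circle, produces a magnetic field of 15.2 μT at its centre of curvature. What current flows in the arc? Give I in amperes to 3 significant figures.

I ≈ 1.37 A

For a circular arc, B = μ₀Iφ/(4πR) with φ in radians; here φ = 1.047 rad.
So I = 4πRB/(μ₀φ) = 4π × 0.00945 × 1.52×10⁻⁵ / (4π×10⁻⁷ × 1.047) = 1.37 A.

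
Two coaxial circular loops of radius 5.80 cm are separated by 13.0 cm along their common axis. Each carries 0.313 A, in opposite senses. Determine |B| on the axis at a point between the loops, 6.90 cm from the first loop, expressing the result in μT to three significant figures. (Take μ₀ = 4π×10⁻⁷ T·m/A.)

Each loop contributes B = μ₀IR²/[2(R²+z²)^(3/2)] on the axis, with z measured from that loop.
Loop 1 (z = 0.069 m): B₁ = 9.03×10⁻⁷ T. Loop 2 (z = 0.061 m): B₂ = 1.11×10⁻⁶ T.
The fields oppose: B = |B₁ − B₂| = 2.06×10⁻⁷ T.

B ≈ 0.206 μT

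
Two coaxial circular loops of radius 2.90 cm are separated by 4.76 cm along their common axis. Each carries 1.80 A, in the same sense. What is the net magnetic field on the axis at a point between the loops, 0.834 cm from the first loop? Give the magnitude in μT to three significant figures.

Each loop contributes B = μ₀IR²/[2(R²+z²)^(3/2)] on the axis, with z measured from that loop.
Loop 1 (z = 0.00834 m): B₁ = 3.46×10⁻⁵ T. Loop 2 (z = 0.03926 m): B₂ = 8.18×10⁻⁶ T.
The fields add: B = B₁ + B₂ = 4.28×10⁻⁵ T.

B ≈ 42.8 μT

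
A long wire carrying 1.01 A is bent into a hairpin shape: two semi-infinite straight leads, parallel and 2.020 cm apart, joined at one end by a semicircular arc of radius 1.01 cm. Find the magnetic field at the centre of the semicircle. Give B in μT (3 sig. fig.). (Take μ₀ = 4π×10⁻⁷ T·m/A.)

The semicircular arc contributes B_arc = μ₀I·π/(4πR) = μ₀I/(4R) = 3.14×10⁻⁵ T.
Each semi-infinite lead is at perpendicular distance R = 0.0101 m from the centre, with the perpendicular foot at its near end, so it contributes μ₀I/(4πR); both point the same way, together 2.00×10⁻⁵ T.
Arc and leads all point the same direction: B = 3.14×10⁻⁵ + 2.00×10⁻⁵ = 5.14×10⁻⁵ T.

B ≈ 51.4 μT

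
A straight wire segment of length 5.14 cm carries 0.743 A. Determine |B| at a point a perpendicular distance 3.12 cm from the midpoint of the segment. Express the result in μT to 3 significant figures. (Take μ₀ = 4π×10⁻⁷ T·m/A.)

For a finite straight segment, B = (μ₀I/4πd)(sinθ₁ + sinθ₂), where θ₁, θ₂ are the angles from the perpendicular to each end.
The perpendicular from the point meets the wire at its midpoint, so each end is L/2 = 0.0257 m away along the wire.
sinθ₁ = 0.0257/√(0.0257²+0.0312²) = 0.6358; sinθ₂ = 0.0257/√(0.0257²+0.0312²) = 0.6358.
B = (4π×10⁻⁷ × 0.743) / (4π × 0.0312) × (0.6358 + 0.6358) = 3.03×10⁻⁶ T.

B ≈ 3.03 μT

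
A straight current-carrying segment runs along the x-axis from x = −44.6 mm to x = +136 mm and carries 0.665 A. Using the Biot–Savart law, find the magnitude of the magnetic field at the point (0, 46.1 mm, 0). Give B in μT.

B ≈ 2.37 μT

For a finite straight segment, B = (μ₀I/4πd)(sinθ₁ + sinθ₂), where θ₁, θ₂ are the angles from the perpendicular to each end.
The perpendicular distance is d = 0.0461 m; the end-offsets along the wire are a = 0.0446 m and b = 0.136 m.
sinθ₁ = 0.0446/√(0.0446²+0.0461²) = 0.6953; sinθ₂ = 0.136/√(0.136²+0.0461²) = 0.9471.
B = (4π×10⁻⁷ × 0.665) / (4π × 0.0461) × (0.6953 + 0.9471) = 2.37×10⁻⁶ T.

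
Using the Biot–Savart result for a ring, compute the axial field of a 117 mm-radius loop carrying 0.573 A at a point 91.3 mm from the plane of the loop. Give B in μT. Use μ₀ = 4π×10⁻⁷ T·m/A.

On the axis of a circular loop, B = μ₀IR² / [2(R²+z²)^(3/2)].
R² + z² = (0.117)² + (0.0913)² = 0.02202 m², and (R²+z²)^(3/2) = 3.27×10⁻³ m³.
B = (4π×10⁻⁷ × 0.573 × 0.01369) / (2 × 3.27×10⁻³) = 1.51×10⁻⁶ T.

B ≈ 1.51 μT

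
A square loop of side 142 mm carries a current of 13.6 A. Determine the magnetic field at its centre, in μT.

B ≈ 108 μT

Each side is a finite straight segment at perpendicular distance d = a/(2 tan(π/4)) = 0.071 m from the centre, with end-angles ±π/4.
One side contributes B₁ = (μ₀I/4πd)·2 sin(π/4) = 2.71×10⁻⁵ T.
All 4 sides add in the same direction: B = 4 × 2.71×10⁻⁵ = 1.08×10⁻⁴ T.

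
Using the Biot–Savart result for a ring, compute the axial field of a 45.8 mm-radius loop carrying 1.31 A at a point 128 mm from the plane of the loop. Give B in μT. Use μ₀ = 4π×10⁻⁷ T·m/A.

On the axis of a circular loop, B = μ₀IR² / [2(R²+z²)^(3/2)].
R² + z² = (0.0458)² + (0.128)² = 0.01848 m², and (R²+z²)^(3/2) = 2.51×10⁻³ m³.
B = (4π×10⁻⁷ × 1.31 × 0.002098) / (2 × 2.51×10⁻³) = 6.87×10⁻⁷ T.

B ≈ 0.687 μT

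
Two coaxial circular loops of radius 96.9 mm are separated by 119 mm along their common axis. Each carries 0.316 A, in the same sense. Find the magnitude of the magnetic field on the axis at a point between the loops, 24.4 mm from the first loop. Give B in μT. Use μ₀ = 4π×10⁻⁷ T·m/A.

B ≈ 2.62 μT

Each loop contributes B = μ₀IR²/[2(R²+z²)^(3/2)] on the axis, with z measured from that loop.
Loop 1 (z = 0.0244 m): B₁ = 1.87×10⁻⁶ T. Loop 2 (z = 0.0946 m): B₂ = 7.51×10⁻⁷ T.
The fields add: B = B₁ + B₂ = 2.62×10⁻⁶ T.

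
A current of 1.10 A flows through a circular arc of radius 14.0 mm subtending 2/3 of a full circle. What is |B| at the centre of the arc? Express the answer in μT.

B ≈ 32.9 μT

The Biot–Savart field of a circular arc at its centre is B = μ₀Iφ/(4πR), with φ = 4.189 rad.
B = (4π×10⁻⁷ × 1.10 × 4.189) / (4π × 0.014) = 3.29×10⁻⁵ T.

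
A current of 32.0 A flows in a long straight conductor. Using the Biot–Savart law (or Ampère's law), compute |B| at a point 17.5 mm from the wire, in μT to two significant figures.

For an infinitely long straight wire, B = μ₀I/(2πd).
B = (4π×10⁻⁷ × 32.0) / (2π × 0.0175) = 3.66×10⁻⁴ T.

B ≈ 370 μT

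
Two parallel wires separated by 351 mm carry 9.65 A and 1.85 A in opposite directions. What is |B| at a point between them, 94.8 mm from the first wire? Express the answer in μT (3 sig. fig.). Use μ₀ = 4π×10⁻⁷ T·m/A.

B ≈ 21.8 μT

Each long wire gives B = μ₀I/(2πd). Distances are d₁ = 0.0948 m and d₂ = 0.2562 m.
B₁ = 2.04×10⁻⁵ T, B₂ = 1.44×10⁻⁶ T.
Between antiparallel currents both contributions point the same way, so they add. B = B₁ + B₂ = 2.04×10⁻⁵ + 1.44×10⁻⁶ = 2.18×10⁻⁵ T.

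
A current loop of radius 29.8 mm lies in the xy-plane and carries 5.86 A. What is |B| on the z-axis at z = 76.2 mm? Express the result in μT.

On the axis of a circular loop, B = μ₀IR² / [2(R²+z²)^(3/2)].
R² + z² = (0.0298)² + (0.0762)² = 0.006694 m², and (R²+z²)^(3/2) = 5.48×10⁻⁴ m³.
B = (4π×10⁻⁷ × 5.86 × 0.000888) / (2 × 5.48×10⁻⁴) = 5.97×10⁻⁶ T.

B ≈ 5.97 μT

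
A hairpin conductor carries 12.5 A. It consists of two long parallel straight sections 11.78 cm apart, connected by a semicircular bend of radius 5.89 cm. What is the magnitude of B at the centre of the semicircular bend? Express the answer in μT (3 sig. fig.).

B ≈ 109 μT

The semicircular arc contributes B_arc = μ₀I·π/(4πR) = μ₀I/(4R) = 6.67×10⁻⁵ T.
Each semi-infinite lead is at perpendicular distance R = 0.0589 m from the centre, with the perpendicular foot at its near end, so it contributes μ₀I/(4πR); both point the same way, together 4.24×10⁻⁵ T.
Arc and leads all point the same direction: B = 6.67×10⁻⁵ + 4.24×10⁻⁵ = 1.09×10⁻⁴ T.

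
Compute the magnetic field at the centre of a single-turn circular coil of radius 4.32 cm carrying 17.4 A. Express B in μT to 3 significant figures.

At the centre of a circular loop the Biot–Savart law gives B = μ₀I/(2R).
B = (4π×10⁻⁷ × 17.4) / (2 × 0.0432) = 2.53×10⁻⁴ T.

B ≈ 253 μT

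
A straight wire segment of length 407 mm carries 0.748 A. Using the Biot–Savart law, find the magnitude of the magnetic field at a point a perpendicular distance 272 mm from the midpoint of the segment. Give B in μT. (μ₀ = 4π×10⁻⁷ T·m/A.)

For a finite straight segment, B = (μ₀I/4πd)(sinθ₁ + sinθ₂), where θ₁, θ₂ are the angles from the perpendicular to each end.
The perpendicular from the point meets the wire at its midpoint, so each end is L/2 = 0.2035 m away along the wire.
sinθ₁ = 0.2035/√(0.2035²+0.272²) = 0.5991; sinθ₂ = 0.2035/√(0.2035²+0.272²) = 0.5991.
B = (4π×10⁻⁷ × 0.748) / (4π × 0.272) × (0.5991 + 0.5991) = 3.29×10⁻⁷ T.

B ≈ 0.329 μT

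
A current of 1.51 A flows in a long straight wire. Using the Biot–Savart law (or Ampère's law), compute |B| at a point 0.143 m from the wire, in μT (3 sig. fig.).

B ≈ 2.11 μT

For an infinitely long straight wire, B = μ₀I/(2πd).
B = (4π×10⁻⁷ × 1.51) / (2π × 0.143) = 2.11×10⁻⁶ T.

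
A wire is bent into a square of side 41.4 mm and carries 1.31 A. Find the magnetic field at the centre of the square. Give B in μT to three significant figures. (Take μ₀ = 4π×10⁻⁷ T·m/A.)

Each side is a finite straight segment at perpendicular distance d = a/(2 tan(π/4)) = 0.0207 m from the centre, with end-angles ±π/4.
One side contributes B₁ = (μ₀I/4πd)·2 sin(π/4) = 8.95×10⁻⁶ T.
All 4 sides add in the same direction: B = 4 × 8.95×10⁻⁶ = 3.58×10⁻⁵ T.

B ≈ 35.8 μT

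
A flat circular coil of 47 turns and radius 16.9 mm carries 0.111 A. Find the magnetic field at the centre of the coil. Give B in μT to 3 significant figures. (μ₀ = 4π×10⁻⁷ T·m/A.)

For an N-turn flat coil, B = Nμ₀I/(2R) with R = 0.0169 m.
B = 47 × 4.13×10⁻⁶ T = 1.94×10⁻⁴ T.

B ≈ 194 μT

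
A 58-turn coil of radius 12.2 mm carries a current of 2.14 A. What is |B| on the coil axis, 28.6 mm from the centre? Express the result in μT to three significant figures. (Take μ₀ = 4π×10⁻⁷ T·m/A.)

B ≈ 386 μT

For an N-turn flat coil, B = Nμ₀IR²/[2(R²+z²)^(3/2)] with R = 0.0122 m, z = 0.0286 m.
B = 58 × 6.66×10⁻⁶ T = 3.86×10⁻⁴ T.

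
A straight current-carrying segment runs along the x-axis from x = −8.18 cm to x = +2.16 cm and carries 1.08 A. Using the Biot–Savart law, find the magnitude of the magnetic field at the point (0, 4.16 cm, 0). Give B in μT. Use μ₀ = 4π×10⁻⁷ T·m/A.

For a finite straight segment, B = (μ₀I/4πd)(sinθ₁ + sinθ₂), where θ₁, θ₂ are the angles from the perpendicular to each end.
The perpendicular distance is d = 0.0416 m; the end-offsets along the wire are a = 0.0818 m and b = 0.0216 m.
sinθ₁ = 0.0818/√(0.0818²+0.0416²) = 0.8914; sinθ₂ = 0.0216/√(0.0216²+0.0416²) = 0.4608.
B = (4π×10⁻⁷ × 1.08) / (4π × 0.0416) × (0.8914 + 0.4608) = 3.51×10⁻⁶ T.

B ≈ 3.51 μT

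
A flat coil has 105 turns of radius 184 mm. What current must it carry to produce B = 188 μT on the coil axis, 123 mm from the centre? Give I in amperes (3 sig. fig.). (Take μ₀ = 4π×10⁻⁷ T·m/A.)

For an N-turn coil, B = Nμ₀IR²/[2(R²+z²)^(3/2)] with R = 0.184 m, z = 0.123 m, so I = 2B(R²+z²)^(3/2)/(Nμ₀R²) = 2 × 1.88×10⁻⁴ × 1.08×10⁻² / (105 × 4π×10⁻⁷ × 0.03386) = 0.913 A.

I ≈ 0.913 A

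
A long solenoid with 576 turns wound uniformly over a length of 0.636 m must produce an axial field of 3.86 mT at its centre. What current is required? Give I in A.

Inside a long solenoid B = μ₀nI with n = 905.7 m⁻¹, so I = B/(μ₀n).
I = 3.86×10⁻³ / (4π×10⁻⁷ × 905.7) = 3.39 A.

I ≈ 3.39 A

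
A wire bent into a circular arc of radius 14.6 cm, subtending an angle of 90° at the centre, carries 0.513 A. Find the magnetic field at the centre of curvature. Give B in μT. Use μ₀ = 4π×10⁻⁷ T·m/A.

B ≈ 0.552 μT

The Biot–Savart field of a circular arc at its centre is B = μ₀Iφ/(4πR), with φ = 1.571 rad.
B = (4π×10⁻⁷ × 0.513 × 1.571) / (4π × 0.146) = 5.52×10⁻⁷ T.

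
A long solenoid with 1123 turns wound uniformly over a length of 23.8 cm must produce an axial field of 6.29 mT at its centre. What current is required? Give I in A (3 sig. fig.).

Inside a long solenoid B = μ₀nI with n = 4718 m⁻¹, so I = B/(μ₀n).
I = 6.29×10⁻³ / (4π×10⁻⁷ × 4718) = 1.06 A.

I ≈ 1.06 A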